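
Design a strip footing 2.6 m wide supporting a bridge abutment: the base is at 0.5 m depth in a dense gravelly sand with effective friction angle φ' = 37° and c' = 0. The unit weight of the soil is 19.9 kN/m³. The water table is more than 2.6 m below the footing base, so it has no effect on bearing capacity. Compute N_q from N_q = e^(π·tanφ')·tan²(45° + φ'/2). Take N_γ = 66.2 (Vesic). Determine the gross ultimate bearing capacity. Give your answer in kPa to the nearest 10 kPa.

q_ult ≈ 2140 kPa

tan37° = 0.7536, so N_q = e^(π×0.7536)·tan²(63.5°) = 10.669 × 4.023 = 42.92.
q = γ·D_f = 19.9 × 0.5 = 9.95 kPa.
q·N_q = 9.95 × 42.92 = 427.05 kPa
0.5·γ·B·N_γ = 0.5 × 19.9 × 2.6 × 66.2 = 1712.6 kPa
q_ult = 427.05 + 1712.6 = 2139.6 kPa.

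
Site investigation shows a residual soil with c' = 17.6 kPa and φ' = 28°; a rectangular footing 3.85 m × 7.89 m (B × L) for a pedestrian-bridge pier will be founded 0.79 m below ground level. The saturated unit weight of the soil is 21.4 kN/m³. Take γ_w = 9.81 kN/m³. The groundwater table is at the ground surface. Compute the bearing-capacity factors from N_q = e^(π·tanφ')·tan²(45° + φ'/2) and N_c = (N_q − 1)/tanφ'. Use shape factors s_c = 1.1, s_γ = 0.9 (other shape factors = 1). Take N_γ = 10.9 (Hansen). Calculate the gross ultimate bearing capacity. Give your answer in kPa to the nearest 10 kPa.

q_ult ≈ 850 kPa

tan28° = 0.5317, so N_q = e^(π×0.5317)·tan²(59°) = 5.314 × 2.77 = 14.72.
N_c = (14.72 − 1)/tan28° = 25.8.
Water table at ground surface, so effective unit weight γ' = 21.4 − 9.81 = 11.59 kN/m³ is used throughout; overburden q = 11.59 × 0.79 = 9.1561 kPa; the same γ' applies in the ½γBN_γ term.
Cohesion term c·N_c·s_c = 17.6 × 25.803 × 1.1 = 499.55 kPa; surcharge term q·N_q = 9.1561 × 14.72 = 134.78 kPa; self-weight term 0.5·γ·B·N_γ·s_γ = 0.5 × 11.59 × 3.85 × 10.9 × 0.9 = 218.87 kPa.
q_ult = 499.55 + 134.78 + 218.87 = 853.2 kPa.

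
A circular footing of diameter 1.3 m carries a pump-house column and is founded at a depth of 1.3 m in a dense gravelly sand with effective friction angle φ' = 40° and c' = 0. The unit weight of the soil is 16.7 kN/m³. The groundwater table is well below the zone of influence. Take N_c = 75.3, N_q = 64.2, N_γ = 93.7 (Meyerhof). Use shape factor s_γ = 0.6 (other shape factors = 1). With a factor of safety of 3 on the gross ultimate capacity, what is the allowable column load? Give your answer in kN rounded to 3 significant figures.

P_all ≈ 887 kN

Overburden at base level: q = 16.7 × 1.3 = 21.71 kPa.
Surcharge term q·N_q = 21.71 × 64.2 = 1393.8 kPa; self-weight term 0.5·γ·B·N_γ·s_γ = 0.5 × 16.7 × 1.3 × 93.7 × 0.6 = 610.27 kPa.
q_ult = 1393.8 + 610.27 = 2004.1 kPa.
Gross allowable pressure q_all = 2004.1 / 3 = 668.02 kPa.
Footing area = 1.3273 m², so allowable column load = 668.02 × 1.3273 = 886.66 kN.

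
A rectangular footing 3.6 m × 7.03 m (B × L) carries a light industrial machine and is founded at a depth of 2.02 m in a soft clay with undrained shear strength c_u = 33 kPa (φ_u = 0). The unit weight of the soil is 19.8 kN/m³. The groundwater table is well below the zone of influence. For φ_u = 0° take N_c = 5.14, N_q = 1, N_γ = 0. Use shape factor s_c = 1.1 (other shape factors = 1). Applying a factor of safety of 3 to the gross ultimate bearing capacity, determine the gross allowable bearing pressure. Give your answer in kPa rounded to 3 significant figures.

Overburden at base level: q = 19.8 × 2.02 = 39.996 kPa.
Cohesion term c·N_c·s_c = 33 × 5.14 × 1.1 = 186.58 kPa; surcharge term q·N_q = 39.996 × 1 = 39.996 kPa.
q_ult = 186.58 + 39.996 = 226.58 kPa.
q_all = q_ult / FS = 226.58 / 3 = 75.526 kPa.

q_all ≈ 75.5 kPa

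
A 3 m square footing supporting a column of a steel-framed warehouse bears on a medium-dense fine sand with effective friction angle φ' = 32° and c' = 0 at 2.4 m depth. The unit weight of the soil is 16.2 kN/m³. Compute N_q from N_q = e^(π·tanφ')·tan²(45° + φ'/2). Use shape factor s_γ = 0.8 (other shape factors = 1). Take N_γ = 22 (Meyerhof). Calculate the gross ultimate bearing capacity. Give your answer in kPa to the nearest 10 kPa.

q_ult ≈ 1330 kPa

tan32° = 0.6249, so N_q = e^(π×0.6249)·tan²(61°) = 7.121 × 3.255 = 23.18.
q = γ·D_f = 16.2 × 2.4 = 38.88 kPa.
q·N_q = 38.88 × 23.177 = 901.11 kPa
0.5·γ·B·N_γ·s_γ = 0.5 × 16.2 × 3 × 22 × 0.8 = 427.68 kPa
q_ult = 901.11 + 427.68 = 1328.8 kPa.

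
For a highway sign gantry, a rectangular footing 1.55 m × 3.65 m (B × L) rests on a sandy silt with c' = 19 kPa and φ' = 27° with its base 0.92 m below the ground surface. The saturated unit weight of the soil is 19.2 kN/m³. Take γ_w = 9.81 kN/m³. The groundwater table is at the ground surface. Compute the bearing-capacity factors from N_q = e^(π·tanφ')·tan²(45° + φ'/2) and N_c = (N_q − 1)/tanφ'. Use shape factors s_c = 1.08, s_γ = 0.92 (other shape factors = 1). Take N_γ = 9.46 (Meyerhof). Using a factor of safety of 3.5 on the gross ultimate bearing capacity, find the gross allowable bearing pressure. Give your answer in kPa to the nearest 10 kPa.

q_all ≈ 190 kPa

N_q = e^(π·tan27°)·tan²(58.5°) = 13.2; N_c = (N_q − 1)/tanφ' = 23.94.
Water table at ground surface, so effective unit weight γ' = 19.2 − 9.81 = 9.39 kN/m³ is used throughout; overburden q = 9.39 × 0.92 = 8.6388 kPa; the same γ' applies in the ½γBN_γ term.
Cohesion term c·N_c·s_c = 19 × 23.942 × 1.08 = 491.29 kPa; surcharge term q·N_q = 8.6388 × 13.199 = 114.02 kPa; self-weight term 0.5·γ·B·N_γ·s_γ = 0.5 × 9.39 × 1.55 × 9.46 × 0.92 = 63.335 kPa.
q_ult = 491.29 + 114.02 + 63.335 = 668.65 kPa.
q_all = 668.65 / 3.5 = 191.04 kPa.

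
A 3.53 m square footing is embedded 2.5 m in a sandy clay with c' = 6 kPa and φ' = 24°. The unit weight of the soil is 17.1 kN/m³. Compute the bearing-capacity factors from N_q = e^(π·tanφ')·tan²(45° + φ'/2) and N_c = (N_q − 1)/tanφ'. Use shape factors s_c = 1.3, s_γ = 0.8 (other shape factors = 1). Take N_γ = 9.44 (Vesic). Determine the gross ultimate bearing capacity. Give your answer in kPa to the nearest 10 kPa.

q_ult ≈ 790 kPa

tan24° = 0.4452, so N_q = e^(π×0.4452)·tan²(57°) = 4.05 × 2.371 = 9.6.
N_c = (9.6 − 1)/tan24° = 19.32.
Effective surcharge at the founding depth q = γ·D_f = 17.1 × 2.5 = 42.75 kPa.
q_ult = c·N_c·s_c + q·N_q + 0.5·γ·B·N_γ·s_γ
     = 6 × 19.324 × 1.3 + 42.75 × 9.6034 + 0.5 × 17.1 × 3.53 × 9.44 × 0.8
     = 150.72 + 410.55 + 227.93 = 789.2 kPa.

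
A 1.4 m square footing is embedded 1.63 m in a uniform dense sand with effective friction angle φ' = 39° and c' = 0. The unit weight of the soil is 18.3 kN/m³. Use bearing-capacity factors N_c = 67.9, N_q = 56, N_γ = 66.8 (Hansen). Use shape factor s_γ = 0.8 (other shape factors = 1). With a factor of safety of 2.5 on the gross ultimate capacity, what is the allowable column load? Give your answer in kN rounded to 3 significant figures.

Effective surcharge at the founding depth q = γ·D_f = 18.3 × 1.63 = 29.829 kPa.
q_ult = q·N_q + 0.5·γ·B·N_γ·s_γ
     = 29.829 × 56 + 0.5 × 18.3 × 1.4 × 66.8 × 0.8
     = 1670.4 + 684.57 = 2355 kPa.
Gross allowable pressure q_all = 2355 / 2.5 = 942 kPa.
Footing area = 1.96 m², so allowable column load = 942 × 1.96 = 1846.3 kN.

P_all ≈ 1850 kN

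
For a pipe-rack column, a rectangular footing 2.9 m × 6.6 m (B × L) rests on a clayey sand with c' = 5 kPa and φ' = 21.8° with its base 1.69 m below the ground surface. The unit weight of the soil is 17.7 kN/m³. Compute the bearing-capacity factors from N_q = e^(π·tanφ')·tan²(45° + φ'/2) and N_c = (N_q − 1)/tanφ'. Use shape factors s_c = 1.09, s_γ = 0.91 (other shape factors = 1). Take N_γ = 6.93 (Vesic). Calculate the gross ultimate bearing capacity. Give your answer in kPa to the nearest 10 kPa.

q_ult ≈ 480 kPa

tan21.8° = 0.4, so N_q = e^(π×0.4)·tan²(55.9°) = 3.513 × 2.182 = 7.66.
N_c = (7.66 − 1)/tan21.8° = 16.66.
Effective surcharge at the founding depth q = γ·D_f = 17.7 × 1.69 = 29.913 kPa.
q_ult = c·N_c·s_c + q·N_q + 0.5·γ·B·N_γ·s_γ
     = 5 × 16.662 × 1.09 + 29.913 × 7.6642 + 0.5 × 17.7 × 2.9 × 6.93 × 0.91
     = 90.807 + 229.26 + 161.85 = 481.92 kPa.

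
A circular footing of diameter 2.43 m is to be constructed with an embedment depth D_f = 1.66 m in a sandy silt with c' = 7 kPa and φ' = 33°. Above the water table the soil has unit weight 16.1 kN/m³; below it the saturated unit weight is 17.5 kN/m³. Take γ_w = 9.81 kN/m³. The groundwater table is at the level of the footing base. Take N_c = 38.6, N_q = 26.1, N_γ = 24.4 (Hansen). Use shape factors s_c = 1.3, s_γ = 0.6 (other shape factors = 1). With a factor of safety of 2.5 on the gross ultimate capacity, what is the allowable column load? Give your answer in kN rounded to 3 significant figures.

Overburden at base level: q = 16.1 × 1.66 = 26.726 kPa.
Below the base the soil is submerged, so the ½γBN_γ term uses γ' = 17.5 − 9.81 = 7.69 kN/m³.
Cohesion term c·N_c·s_c = 7 × 38.6 × 1.3 = 351.26 kPa; surcharge term q·N_q = 26.726 × 26.1 = 697.55 kPa; self-weight term 0.5·γ·B·N_γ·s_γ = 0.5 × 7.69 × 2.43 × 24.4 × 0.6 = 136.79 kPa.
q_ult = 351.26 + 697.55 + 136.79 = 1185.6 kPa.
Gross allowable pressure q_all = 1185.6 / 2.5 = 474.24 kPa.
Footing area = 4.6377 m², so allowable column load = 474.24 × 4.6377 = 2199.4 kN.

P_all ≈ 2200 kN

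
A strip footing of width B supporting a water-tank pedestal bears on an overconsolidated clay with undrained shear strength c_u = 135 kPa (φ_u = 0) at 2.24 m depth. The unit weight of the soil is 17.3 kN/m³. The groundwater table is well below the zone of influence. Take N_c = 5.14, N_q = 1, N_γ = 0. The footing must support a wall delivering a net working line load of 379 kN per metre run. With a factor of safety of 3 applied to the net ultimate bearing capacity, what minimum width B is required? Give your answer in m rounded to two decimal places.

q = γ·D_f = 17.3 × 2.24 = 38.752 kPa.
c·N_c = 135 × 5.14 = 693.9 kPa
q·N_q = 38.752 × 1 = 38.752 kPa
q_ult = 693.9 + 38.752 = 732.65 kPa.
For φ = 0 the ½γBN_γ term vanishes, so q_ult is independent of B. q_net = 732.65 − 38.752 = 693.9 kPa; q_all(net) = 693.9/3 = 231.3 kPa.
Required width B = w / q_all(net) = 379 / 231.3 = 1.639 m.

B = 1.64 m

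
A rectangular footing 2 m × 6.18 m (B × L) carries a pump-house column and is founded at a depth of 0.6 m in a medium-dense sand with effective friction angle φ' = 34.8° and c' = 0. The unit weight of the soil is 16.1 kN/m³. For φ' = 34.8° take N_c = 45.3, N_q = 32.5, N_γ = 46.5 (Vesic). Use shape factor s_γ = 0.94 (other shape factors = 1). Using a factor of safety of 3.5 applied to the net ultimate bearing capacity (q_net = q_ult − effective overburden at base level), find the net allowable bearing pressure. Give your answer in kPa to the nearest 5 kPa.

q_all(net) ≈ 290 kPa

Overburden at base level: q = 16.1 × 0.6 = 9.66 kPa.
Surcharge term q·N_q = 9.66 × 32.5 = 313.95 kPa; self-weight term 0.5·γ·B·N_γ·s_γ = 0.5 × 16.1 × 2 × 46.5 × 0.94 = 703.73 kPa.
q_ult = 313.95 + 703.73 = 1017.7 kPa.
Net ultimate: q_net = 1017.7 − 9.66 = 1008 kPa.
q_all(net) = 1008 / 3.5 = 288.01 kPa.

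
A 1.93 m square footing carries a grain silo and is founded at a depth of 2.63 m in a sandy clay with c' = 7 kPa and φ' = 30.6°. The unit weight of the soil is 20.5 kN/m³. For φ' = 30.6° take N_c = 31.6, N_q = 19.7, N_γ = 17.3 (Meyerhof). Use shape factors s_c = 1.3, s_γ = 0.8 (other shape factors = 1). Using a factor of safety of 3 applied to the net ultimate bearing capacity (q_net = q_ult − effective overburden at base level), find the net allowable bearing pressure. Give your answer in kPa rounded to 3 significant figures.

Overburden at base level: q = 20.5 × 2.63 = 53.915 kPa.
Cohesion term c·N_c·s_c = 7 × 31.6 × 1.3 = 287.56 kPa; surcharge term q·N_q = 53.915 × 19.7 = 1062.1 kPa; self-weight term 0.5·γ·B·N_γ·s_γ = 0.5 × 20.5 × 1.93 × 17.3 × 0.8 = 273.79 kPa.
q_ult = 287.56 + 1062.1 + 273.79 = 1623.5 kPa.
Net ultimate: q_net = 1623.5 − 53.915 = 1569.6 kPa.
q_all(net) = 1569.6 / 3 = 523.19 kPa.

q_all(net) ≈ 523 kPa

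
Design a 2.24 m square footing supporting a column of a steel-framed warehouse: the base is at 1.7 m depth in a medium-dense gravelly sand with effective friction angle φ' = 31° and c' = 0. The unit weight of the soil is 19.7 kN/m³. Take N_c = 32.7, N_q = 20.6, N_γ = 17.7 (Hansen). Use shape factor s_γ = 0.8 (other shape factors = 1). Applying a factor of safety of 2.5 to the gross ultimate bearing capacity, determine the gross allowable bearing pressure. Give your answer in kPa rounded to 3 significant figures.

Effective surcharge at the founding depth q = γ·D_f = 19.7 × 1.7 = 33.49 kPa.
q_ult = q·N_q + 0.5·γ·B·N_γ·s_γ
     = 33.49 × 20.6 + 0.5 × 19.7 × 2.24 × 17.7 × 0.8
     = 689.89 + 312.43 = 1002.3 kPa.
q_all = q_ult / FS = 1002.3 / 2.5 = 400.93 kPa.

q_all ≈ 401 kPa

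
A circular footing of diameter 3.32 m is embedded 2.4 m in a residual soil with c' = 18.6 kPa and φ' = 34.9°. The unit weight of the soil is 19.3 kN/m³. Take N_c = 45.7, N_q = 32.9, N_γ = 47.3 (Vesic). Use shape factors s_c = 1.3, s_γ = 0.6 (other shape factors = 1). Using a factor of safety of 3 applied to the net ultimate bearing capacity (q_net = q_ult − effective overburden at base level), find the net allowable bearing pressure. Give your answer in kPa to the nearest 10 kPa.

Effective surcharge at the founding depth q = γ·D_f = 19.3 × 2.4 = 46.32 kPa.
q_ult = c·N_c·s_c + q·N_q + 0.5·γ·B·N_γ·s_γ
     = 18.6 × 45.7 × 1.3 + 46.32 × 32.9 + 0.5 × 19.3 × 3.32 × 47.3 × 0.6
     = 1105 + 1523.9 + 909.24 = 3538.2 kPa.
Net ultimate: q_net = 3538.2 − 46.32 = 3491.9 kPa.
q_all(net) = 3491.9 / 3 = 1164 kPa.

q_all(net) ≈ 1160 kPa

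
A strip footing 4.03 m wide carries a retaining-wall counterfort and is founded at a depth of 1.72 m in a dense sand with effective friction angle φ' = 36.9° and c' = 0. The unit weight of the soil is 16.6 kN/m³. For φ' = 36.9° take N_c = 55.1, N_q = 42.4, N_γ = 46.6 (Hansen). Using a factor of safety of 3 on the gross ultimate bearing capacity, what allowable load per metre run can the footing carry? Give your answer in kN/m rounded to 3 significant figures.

≈ 3720 kN/m

Overburden at base level: q = 16.6 × 1.72 = 28.552 kPa.
Surcharge term q·N_q = 28.552 × 42.4 = 1210.6 kPa; self-weight term 0.5·γ·B·N_γ = 0.5 × 16.6 × 4.03 × 46.6 = 1558.7 kPa.
q_ult = 1210.6 + 1558.7 = 2769.3 kPa.
Gross allowable pressure q_all = 2769.3 / 3 = 923.11 kPa.
Allowable wall load = q_all × B = 923.11 × 4.03 = 3720.1 kN per metre run.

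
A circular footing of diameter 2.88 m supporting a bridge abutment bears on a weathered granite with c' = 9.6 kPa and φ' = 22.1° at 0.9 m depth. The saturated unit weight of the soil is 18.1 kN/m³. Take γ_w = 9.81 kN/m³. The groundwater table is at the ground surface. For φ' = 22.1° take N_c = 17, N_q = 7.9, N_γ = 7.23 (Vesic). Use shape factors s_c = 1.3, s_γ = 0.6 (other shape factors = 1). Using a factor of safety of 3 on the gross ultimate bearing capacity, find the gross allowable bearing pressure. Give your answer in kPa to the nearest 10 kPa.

q_all ≈ 110 kPa

With the water table at the surface the whole profile is submerged: γ' = 18.1 − 9.81 = 8.29 kN/m³, so q = γ'·D_f = 7.461 kPa; the same γ' applies in the ½γBN_γ term.
q_ult = c·N_c·s_c + q·N_q + 0.5·γ·B·N_γ·s_γ
     = 9.6 × 17 × 1.3 + 7.461 × 7.9 + 0.5 × 8.29 × 2.88 × 7.23 × 0.6
     = 212.16 + 58.942 + 51.785 = 322.89 kPa.
q_all = 322.89 / 3 = 107.63 kPa.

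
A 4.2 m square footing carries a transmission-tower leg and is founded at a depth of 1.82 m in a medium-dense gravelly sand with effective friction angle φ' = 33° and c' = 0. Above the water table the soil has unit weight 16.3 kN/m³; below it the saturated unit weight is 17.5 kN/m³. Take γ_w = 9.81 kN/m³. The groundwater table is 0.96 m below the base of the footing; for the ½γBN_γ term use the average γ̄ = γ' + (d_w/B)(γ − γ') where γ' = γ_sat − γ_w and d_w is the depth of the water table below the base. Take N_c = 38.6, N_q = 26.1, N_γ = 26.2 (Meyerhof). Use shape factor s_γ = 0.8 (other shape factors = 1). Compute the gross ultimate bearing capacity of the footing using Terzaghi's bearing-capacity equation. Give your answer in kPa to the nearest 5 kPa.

Overburden at base level: q = 16.3 × 1.82 = 29.666 kPa.
The water table is 0.96 m below the base (< B = 4.2 m), so the ½γBN_γ term uses γ̄ = γ' + (d_w/B)(γ − γ') = 7.69 + (0.96/4.2)(16.3 − 7.69) = 9.658 kN/m³.
Surcharge term q·N_q = 29.666 × 26.1 = 774.28 kPa; self-weight term 0.5·γ·B·N_γ·s_γ = 0.5 × 9.658 × 4.2 × 26.2 × 0.8 = 425.11 kPa.
q_ult = 774.28 + 425.11 = 1199.4 kPa.

q_ult ≈ 1200 kPa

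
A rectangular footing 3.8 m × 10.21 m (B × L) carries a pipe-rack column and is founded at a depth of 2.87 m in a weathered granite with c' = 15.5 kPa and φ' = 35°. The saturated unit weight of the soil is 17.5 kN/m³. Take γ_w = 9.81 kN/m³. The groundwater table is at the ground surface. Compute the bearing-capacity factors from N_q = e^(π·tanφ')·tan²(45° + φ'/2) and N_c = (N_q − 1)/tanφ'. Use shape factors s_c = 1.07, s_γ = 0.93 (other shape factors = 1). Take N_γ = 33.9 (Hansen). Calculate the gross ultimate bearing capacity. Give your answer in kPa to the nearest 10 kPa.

tan35° = 0.7002, so N_q = e^(π×0.7002)·tan²(62.5°) = 9.023 × 3.69 = 33.3.
N_c = (33.3 − 1)/tan35° = 46.12.
With the water table at the surface the whole profile is submerged: γ' = 17.5 − 9.81 = 7.69 kN/m³, so q = γ'·D_f = 22.07 kPa; the same γ' applies in the ½γBN_γ term.
q_ult = c·N_c·s_c + q·N_q + 0.5·γ·B·N_γ·s_γ
     = 15.5 × 46.124 × 1.07 + 22.07 × 33.296 + 0.5 × 7.69 × 3.8 × 33.9 × 0.93
     = 764.96 + 734.85 + 460.64 = 1960.5 kPa.

q_ult ≈ 1960 kPa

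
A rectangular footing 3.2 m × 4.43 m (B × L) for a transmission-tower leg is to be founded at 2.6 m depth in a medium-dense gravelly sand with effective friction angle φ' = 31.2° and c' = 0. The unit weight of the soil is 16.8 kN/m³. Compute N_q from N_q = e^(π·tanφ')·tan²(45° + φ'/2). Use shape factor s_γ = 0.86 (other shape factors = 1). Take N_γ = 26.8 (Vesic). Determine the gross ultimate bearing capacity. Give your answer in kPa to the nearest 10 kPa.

q_ult ≈ 1540 kPa

tan31.2° = 0.6056, so N_q = e^(π×0.6056)·tan²(60.6°) = 6.703 × 3.15 = 21.11.
Effective surcharge at the founding depth q = γ·D_f = 16.8 × 2.6 = 43.68 kPa.
q_ult = q·N_q + 0.5·γ·B·N_γ·s_γ
     = 43.68 × 21.113 + 0.5 × 16.8 × 3.2 × 26.8 × 0.86
     = 922.22 + 619.53 = 1541.8 kPa.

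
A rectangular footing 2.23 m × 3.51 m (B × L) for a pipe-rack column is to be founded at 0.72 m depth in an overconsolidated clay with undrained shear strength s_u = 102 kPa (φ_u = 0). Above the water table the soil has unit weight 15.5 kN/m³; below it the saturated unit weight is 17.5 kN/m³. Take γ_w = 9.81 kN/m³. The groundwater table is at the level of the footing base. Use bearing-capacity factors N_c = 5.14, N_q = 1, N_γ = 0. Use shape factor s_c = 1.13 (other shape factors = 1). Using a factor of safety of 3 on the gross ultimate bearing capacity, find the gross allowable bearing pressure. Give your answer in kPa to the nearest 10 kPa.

Overburden at base level: q = 15.5 × 0.72 = 11.16 kPa.
Cohesion term c·N_c·s_c = 102 × 5.14 × 1.13 = 592.44 kPa; surcharge term q·N_q = 11.16 × 1 = 11.16 kPa.
q_ult = 592.44 + 11.16 = 603.6 kPa.
q_all = 603.6 / 3 = 201.2 kPa.

q_all ≈ 200 kPa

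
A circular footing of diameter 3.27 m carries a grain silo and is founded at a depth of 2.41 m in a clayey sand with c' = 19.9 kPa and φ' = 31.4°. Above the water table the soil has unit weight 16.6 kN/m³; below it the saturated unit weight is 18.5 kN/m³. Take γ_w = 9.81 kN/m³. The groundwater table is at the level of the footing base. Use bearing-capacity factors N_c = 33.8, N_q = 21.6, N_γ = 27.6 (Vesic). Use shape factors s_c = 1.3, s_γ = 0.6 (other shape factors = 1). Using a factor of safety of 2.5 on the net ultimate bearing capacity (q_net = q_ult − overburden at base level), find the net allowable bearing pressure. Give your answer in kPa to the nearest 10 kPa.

q_all(net) ≈ 770 kPa

q = γ·D_f = 16.6 × 2.41 = 40.006 kPa.
For the ½γBN_γ term take γ' = 18.5 − 9.81 = 8.69 kN/m³ (soil below base is submerged).
c·N_c·s_c = 19.9 × 33.8 × 1.3 = 874.41 kPa
q·N_q = 40.006 × 21.6 = 864.13 kPa
0.5·γ·B·N_γ·s_γ = 0.5 × 8.69 × 3.27 × 27.6 × 0.6 = 235.29 kPa
q_ult = 874.41 + 864.13 + 235.29 = 1973.8 kPa.
q_net = 1973.8 − 40.006 = 1933.8 kPa.
q_all(net) = 1933.8 / 2.5 = 773.53 kPa.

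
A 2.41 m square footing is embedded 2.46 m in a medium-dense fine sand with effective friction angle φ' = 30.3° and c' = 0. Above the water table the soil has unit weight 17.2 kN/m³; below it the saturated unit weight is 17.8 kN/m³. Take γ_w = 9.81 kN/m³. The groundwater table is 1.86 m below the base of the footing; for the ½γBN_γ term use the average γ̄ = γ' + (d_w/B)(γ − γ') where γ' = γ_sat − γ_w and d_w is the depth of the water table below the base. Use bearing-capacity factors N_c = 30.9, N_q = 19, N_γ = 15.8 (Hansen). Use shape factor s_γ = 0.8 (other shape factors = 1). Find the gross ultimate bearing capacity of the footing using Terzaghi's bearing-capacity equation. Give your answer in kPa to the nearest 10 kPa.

q_ult ≈ 1030 kPa

Effective surcharge at the founding depth q = γ·D_f = 17.2 × 2.46 = 42.312 kPa.
With d_w = 1.86 m < B, γ̄ = 7.99 + (1.86/2.41) × (17.2 − 7.99) = 15.098 kN/m³.
q_ult = q·N_q + 0.5·γ·B·N_γ·s_γ
     = 42.312 × 19 + 0.5 × 15.098 × 2.41 × 15.8 × 0.8
     = 803.93 + 229.96 = 1033.9 kPa.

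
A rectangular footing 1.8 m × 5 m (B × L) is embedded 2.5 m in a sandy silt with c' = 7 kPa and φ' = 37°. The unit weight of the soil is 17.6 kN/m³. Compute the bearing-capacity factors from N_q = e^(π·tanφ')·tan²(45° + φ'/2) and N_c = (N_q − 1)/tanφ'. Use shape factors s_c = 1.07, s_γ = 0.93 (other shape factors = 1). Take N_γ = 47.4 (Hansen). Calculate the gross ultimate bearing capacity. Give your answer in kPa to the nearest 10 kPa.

tan37° = 0.7536, so N_q = e^(π×0.7536)·tan²(63.5°) = 10.669 × 4.023 = 42.92.
N_c = (42.92 − 1)/tan37° = 55.63.
Effective surcharge at the founding depth q = γ·D_f = 17.6 × 2.5 = 44 kPa.
q_ult = c·N_c·s_c + q·N_q + 0.5·γ·B·N_γ·s_γ
     = 7 × 55.63 × 1.07 + 44 × 42.92 + 0.5 × 17.6 × 1.8 × 47.4 × 0.93
     = 416.67 + 1888.5 + 698.26 = 3003.4 kPa.

q_ult ≈ 3000 kPa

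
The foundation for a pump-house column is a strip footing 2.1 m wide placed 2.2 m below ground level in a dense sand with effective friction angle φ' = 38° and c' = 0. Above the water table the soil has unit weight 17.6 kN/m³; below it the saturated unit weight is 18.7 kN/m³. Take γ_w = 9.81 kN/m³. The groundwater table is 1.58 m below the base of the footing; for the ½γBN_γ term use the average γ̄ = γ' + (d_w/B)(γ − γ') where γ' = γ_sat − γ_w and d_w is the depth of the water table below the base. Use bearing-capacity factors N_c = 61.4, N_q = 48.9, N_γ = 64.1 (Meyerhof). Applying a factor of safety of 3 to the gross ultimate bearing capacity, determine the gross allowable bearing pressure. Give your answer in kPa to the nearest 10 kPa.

q = γ·D_f = 17.6 × 2.2 = 38.72 kPa.
γ' = 8.89 kN/m³; averaging over the depth B below the base, γ̄ = γ' + (d_w/B)(γ − γ') = 15.443 kN/m³.
q·N_q = 38.72 × 48.9 = 1893.4 kPa
0.5·γ·B·N_γ = 0.5 × 15.443 × 2.1 × 64.1 = 1039.4 kPa
q_ult = 1893.4 + 1039.4 = 2932.8 kPa.
q_all = q_ult / FS = 2932.8 / 3 = 977.61 kPa.

q_all ≈ 980 kPa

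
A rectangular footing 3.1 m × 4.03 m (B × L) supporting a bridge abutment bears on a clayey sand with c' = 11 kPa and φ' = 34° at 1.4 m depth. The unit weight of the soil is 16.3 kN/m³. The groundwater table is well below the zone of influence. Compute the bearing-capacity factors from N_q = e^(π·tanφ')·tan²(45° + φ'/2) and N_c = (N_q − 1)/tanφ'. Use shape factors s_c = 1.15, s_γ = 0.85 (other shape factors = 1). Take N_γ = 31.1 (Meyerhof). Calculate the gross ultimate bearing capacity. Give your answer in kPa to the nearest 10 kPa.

q_ult ≈ 1870 kPa

tan34° = 0.6745, so N_q = e^(π×0.6745)·tan²(62°) = 8.323 × 3.537 = 29.44.
N_c = (29.44 − 1)/tan34° = 42.16.
Overburden at base level: q = 16.3 × 1.4 = 22.82 kPa.
Cohesion term c·N_c·s_c = 11 × 42.164 × 1.15 = 533.37 kPa; surcharge term q·N_q = 22.82 × 29.44 = 671.82 kPa; self-weight term 0.5·γ·B·N_γ·s_γ = 0.5 × 16.3 × 3.1 × 31.1 × 0.85 = 667.88 kPa.
q_ult = 533.37 + 671.82 + 667.88 = 1873.1 kPa.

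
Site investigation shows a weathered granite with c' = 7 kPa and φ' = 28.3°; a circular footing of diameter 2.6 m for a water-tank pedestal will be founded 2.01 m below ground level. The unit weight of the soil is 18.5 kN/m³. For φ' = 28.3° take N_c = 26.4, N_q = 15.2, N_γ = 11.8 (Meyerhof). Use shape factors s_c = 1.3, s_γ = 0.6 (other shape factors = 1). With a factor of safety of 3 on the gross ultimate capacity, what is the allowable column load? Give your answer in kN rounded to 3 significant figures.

Overburden at base level: q = 18.5 × 2.01 = 37.185 kPa.
Cohesion term c·N_c·s_c = 7 × 26.4 × 1.3 = 240.24 kPa; surcharge term q·N_q = 37.185 × 15.2 = 565.21 kPa; self-weight term 0.5·γ·B·N_γ·s_γ = 0.5 × 18.5 × 2.6 × 11.8 × 0.6 = 170.27 kPa.
q_ult = 240.24 + 565.21 + 170.27 = 975.73 kPa.
Gross allowable pressure q_all = 975.73 / 3 = 325.24 kPa.
Footing area = 5.3093 m², so allowable column load = 325.24 × 5.3093 = 1726.8 kN.

P_all ≈ 1730 kN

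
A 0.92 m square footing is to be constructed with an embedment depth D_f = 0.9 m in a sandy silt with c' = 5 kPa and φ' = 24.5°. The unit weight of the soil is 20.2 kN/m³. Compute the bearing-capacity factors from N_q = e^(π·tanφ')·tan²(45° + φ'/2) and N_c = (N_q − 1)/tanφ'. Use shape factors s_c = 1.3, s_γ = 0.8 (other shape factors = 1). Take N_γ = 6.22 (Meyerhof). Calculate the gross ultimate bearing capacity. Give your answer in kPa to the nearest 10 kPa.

q_ult ≈ 360 kPa

tan24.5° = 0.4557, so N_q = e^(π×0.4557)·tan²(57.25°) = 4.186 × 2.417 = 10.12.
N_c = (10.12 − 1)/tan24.5° = 20.01.
Effective surcharge at the founding depth q = γ·D_f = 20.2 × 0.9 = 18.18 kPa.
q_ult = c·N_c·s_c + q·N_q + 0.5·γ·B·N_γ·s_γ
     = 5 × 20.006 × 1.3 + 18.18 × 10.117 + 0.5 × 20.2 × 0.92 × 6.22 × 0.8
     = 130.04 + 183.93 + 46.237 = 360.21 kPa.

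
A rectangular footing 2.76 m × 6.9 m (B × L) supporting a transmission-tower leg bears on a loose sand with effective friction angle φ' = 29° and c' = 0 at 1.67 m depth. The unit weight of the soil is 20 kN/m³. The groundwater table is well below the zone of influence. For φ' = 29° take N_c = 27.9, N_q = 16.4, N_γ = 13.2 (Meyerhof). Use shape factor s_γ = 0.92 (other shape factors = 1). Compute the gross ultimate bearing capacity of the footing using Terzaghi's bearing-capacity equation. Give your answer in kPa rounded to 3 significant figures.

q = γ·D_f = 20 × 1.67 = 33.4 kPa.
q·N_q = 33.4 × 16.4 = 547.76 kPa
0.5·γ·B·N_γ·s_γ = 0.5 × 20 × 2.76 × 13.2 × 0.92 = 335.17 kPa
q_ult = 547.76 + 335.17 = 882.93 kPa.

q_ult ≈ 883 kPa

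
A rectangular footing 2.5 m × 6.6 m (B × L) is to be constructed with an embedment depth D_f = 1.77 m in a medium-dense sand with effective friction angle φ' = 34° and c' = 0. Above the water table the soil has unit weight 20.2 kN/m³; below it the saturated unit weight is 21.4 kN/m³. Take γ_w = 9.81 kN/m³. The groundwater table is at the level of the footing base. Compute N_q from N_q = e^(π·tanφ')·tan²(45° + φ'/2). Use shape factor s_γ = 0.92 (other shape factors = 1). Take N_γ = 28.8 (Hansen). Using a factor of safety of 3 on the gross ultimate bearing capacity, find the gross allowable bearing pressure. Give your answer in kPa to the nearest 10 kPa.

q_all ≈ 480 kPa

N_q = e^(π·tan34°)·tan²(62°) = 29.44.
q = γ·D_f = 20.2 × 1.77 = 35.754 kPa.
For the ½γBN_γ term take γ' = 21.4 − 9.81 = 11.59 kN/m³ (soil below base is submerged).
q·N_q = 35.754 × 29.44 = 1052.6 kPa
0.5·γ·B·N_γ·s_γ = 0.5 × 11.59 × 2.5 × 28.8 × 0.92 = 383.86 kPa
q_ult = 1052.6 + 383.86 = 1436.5 kPa.
q_all = 1436.5 / 3 = 478.82 kPa.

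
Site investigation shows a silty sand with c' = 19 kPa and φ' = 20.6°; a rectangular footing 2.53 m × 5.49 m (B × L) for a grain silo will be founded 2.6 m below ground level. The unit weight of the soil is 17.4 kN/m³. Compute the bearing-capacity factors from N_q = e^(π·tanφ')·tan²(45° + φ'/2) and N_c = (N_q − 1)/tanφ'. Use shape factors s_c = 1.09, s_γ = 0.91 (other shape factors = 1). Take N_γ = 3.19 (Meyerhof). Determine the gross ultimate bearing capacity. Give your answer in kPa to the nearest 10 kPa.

q_ult ≈ 690 kPa

tan20.6° = 0.3759, so N_q = e^(π×0.3759)·tan²(55.3°) = 3.257 × 2.086 = 6.79.
N_c = (6.79 − 1)/tan20.6° = 15.41.
Effective surcharge at the founding depth q = γ·D_f = 17.4 × 2.6 = 45.24 kPa.
q_ult = c·N_c·s_c + q·N_q + 0.5·γ·B·N_γ·s_γ
     = 19 × 15.413 × 1.09 + 45.24 × 6.7933 + 0.5 × 17.4 × 2.53 × 3.19 × 0.91
     = 319.2 + 307.33 + 63.896 = 690.42 kPa.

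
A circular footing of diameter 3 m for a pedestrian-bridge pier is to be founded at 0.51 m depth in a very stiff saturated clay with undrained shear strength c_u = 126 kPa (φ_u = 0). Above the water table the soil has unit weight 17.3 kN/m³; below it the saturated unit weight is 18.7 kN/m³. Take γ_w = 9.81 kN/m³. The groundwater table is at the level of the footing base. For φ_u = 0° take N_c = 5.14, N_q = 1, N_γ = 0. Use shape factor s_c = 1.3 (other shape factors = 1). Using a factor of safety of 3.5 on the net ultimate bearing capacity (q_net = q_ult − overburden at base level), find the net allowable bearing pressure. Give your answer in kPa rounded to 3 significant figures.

Effective surcharge at the founding depth q = γ·D_f = 17.3 × 0.51 = 8.823 kPa.
q_ult = c·N_c·s_c + q·N_q
     = 126 × 5.14 × 1.3 + 8.823 × 1
     = 841.93 + 8.823 = 850.75 kPa.
q_net = 850.75 − 8.823 = 841.93 kPa.
q_all(net) = 841.93 / 3.5 = 240.55 kPa.

q_all(net) ≈ 241 kPa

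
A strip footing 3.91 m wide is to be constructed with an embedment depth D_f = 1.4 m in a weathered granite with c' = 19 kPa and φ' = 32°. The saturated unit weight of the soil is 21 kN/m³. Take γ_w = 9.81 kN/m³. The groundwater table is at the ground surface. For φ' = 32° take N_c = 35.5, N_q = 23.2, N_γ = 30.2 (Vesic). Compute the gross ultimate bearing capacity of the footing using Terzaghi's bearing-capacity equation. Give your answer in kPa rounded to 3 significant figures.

q_ult ≈ 1700 kPa

With the water table at the surface the whole profile is submerged: γ' = 21 − 9.81 = 11.19 kN/m³, so q = γ'·D_f = 15.666 kPa; the same γ' applies in the ½γBN_γ term.
q_ult = c·N_c + q·N_q + 0.5·γ·B·N_γ
     = 19 × 35.5 + 15.666 × 23.2 + 0.5 × 11.19 × 3.91 × 30.2
     = 674.5 + 363.45 + 660.67 = 1698.6 kPa.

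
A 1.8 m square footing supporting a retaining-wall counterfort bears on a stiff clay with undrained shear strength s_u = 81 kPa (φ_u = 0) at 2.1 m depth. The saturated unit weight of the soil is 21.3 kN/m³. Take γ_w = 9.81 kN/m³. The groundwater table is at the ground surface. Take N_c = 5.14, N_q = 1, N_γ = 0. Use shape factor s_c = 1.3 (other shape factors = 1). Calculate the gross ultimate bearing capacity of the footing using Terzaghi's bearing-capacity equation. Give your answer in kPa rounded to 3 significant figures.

With the water table at the surface the whole profile is submerged: γ' = 21.3 − 9.81 = 11.49 kN/m³, so q = γ'·D_f = 24.129 kPa.
q_ult = c·N_c·s_c + q·N_q
     = 81 × 5.14 × 1.3 + 24.129 × 1
     = 541.24 + 24.129 = 565.37 kPa.

q_ult ≈ 565 kPa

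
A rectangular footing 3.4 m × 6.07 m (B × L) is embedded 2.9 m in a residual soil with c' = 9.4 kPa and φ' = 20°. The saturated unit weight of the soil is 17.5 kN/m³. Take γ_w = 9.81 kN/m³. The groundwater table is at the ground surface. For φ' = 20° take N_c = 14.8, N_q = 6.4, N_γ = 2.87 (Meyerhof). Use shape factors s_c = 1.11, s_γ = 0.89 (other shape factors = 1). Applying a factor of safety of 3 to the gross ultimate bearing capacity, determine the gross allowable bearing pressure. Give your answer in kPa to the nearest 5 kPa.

With the water table at the surface the whole profile is submerged: γ' = 17.5 − 9.81 = 7.69 kN/m³, so q = γ'·D_f = 22.301 kPa; the same γ' applies in the ½γBN_γ term.
q_ult = c·N_c·s_c + q·N_q + 0.5·γ·B·N_γ·s_γ
     = 9.4 × 14.8 × 1.11 + 22.301 × 6.4 + 0.5 × 7.69 × 3.4 × 2.87 × 0.89
     = 154.42 + 142.73 + 33.392 = 330.54 kPa.
q_all = q_ult / FS = 330.54 / 3 = 110.18 kPa.

q_all ≈ 110 kPa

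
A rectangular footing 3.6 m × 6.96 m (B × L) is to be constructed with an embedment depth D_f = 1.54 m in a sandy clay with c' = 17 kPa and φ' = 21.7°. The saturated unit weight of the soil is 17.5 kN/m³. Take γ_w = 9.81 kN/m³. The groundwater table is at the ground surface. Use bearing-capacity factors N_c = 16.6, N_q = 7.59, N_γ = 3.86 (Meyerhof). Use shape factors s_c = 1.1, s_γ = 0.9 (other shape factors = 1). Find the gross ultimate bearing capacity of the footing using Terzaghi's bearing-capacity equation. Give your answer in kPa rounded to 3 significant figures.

Water table at ground surface, so effective unit weight γ' = 17.5 − 9.81 = 7.69 kN/m³ is used throughout; overburden q = 7.69 × 1.54 = 11.843 kPa; the same γ' applies in the ½γBN_γ term.
Cohesion term c·N_c·s_c = 17 × 16.6 × 1.1 = 310.42 kPa; surcharge term q·N_q = 11.843 × 7.59 = 89.885 kPa; self-weight term 0.5·γ·B·N_γ·s_γ = 0.5 × 7.69 × 3.6 × 3.86 × 0.9 = 48.087 kPa.
q_ult = 310.42 + 89.885 + 48.087 = 448.39 kPa.

q_ult ≈ 448 kPa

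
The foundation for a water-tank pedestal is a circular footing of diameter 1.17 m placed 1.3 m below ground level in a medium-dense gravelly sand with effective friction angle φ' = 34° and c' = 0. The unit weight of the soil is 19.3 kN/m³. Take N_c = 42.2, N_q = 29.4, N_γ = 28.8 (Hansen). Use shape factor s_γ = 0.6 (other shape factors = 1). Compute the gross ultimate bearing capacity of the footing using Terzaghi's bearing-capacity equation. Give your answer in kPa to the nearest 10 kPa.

Effective surcharge at the founding depth q = γ·D_f = 19.3 × 1.3 = 25.09 kPa.
q_ult = q·N_q + 0.5·γ·B·N_γ·s_γ
     = 25.09 × 29.4 + 0.5 × 19.3 × 1.17 × 28.8 × 0.6
     = 737.65 + 195.1 = 932.75 kPa.

q_ult ≈ 930 kPa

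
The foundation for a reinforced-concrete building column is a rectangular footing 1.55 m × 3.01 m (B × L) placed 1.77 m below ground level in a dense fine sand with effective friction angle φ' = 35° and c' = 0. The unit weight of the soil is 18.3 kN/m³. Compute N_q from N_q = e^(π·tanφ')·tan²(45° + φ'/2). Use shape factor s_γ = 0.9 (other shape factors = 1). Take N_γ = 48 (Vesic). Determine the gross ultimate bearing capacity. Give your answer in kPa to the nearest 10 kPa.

tan35° = 0.7002, so N_q = e^(π×0.7002)·tan²(62.5°) = 9.023 × 3.69 = 33.3.
Overburden at base level: q = 18.3 × 1.77 = 32.391 kPa.
Surcharge term q·N_q = 32.391 × 33.296 = 1078.5 kPa; self-weight term 0.5·γ·B·N_γ·s_γ = 0.5 × 18.3 × 1.55 × 48 × 0.9 = 612.68 kPa.
q_ult = 1078.5 + 612.68 = 1691.2 kPa.

q_ult ≈ 1690 kPa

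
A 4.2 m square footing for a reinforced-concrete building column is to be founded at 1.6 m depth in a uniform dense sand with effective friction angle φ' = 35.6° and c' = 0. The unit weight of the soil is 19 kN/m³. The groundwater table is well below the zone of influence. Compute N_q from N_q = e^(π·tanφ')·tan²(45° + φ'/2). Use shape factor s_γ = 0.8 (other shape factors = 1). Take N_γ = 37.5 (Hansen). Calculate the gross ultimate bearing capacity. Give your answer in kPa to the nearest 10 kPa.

tan35.6° = 0.7159, so N_q = e^(π×0.7159)·tan²(62.8°) = 9.48 × 3.786 = 35.89.
Overburden at base level: q = 19 × 1.6 = 30.4 kPa.
Surcharge term q·N_q = 30.4 × 35.891 = 1091.1 kPa; self-weight term 0.5·γ·B·N_γ·s_γ = 0.5 × 19 × 4.2 × 37.5 × 0.8 = 1197 kPa.
q_ult = 1091.1 + 1197 = 2288.1 kPa.

q_ult ≈ 2290 kPa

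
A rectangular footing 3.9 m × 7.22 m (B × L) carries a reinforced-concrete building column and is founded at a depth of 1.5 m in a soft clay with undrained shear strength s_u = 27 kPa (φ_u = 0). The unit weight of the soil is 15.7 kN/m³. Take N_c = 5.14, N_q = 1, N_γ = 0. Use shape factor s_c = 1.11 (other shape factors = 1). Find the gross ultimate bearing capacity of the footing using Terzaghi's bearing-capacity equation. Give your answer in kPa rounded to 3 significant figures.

Overburden at base level: q = 15.7 × 1.5 = 23.55 kPa.
Cohesion term c·N_c·s_c = 27 × 5.14 × 1.11 = 154.05 kPa; surcharge term q·N_q = 23.55 × 1 = 23.55 kPa.
q_ult = 154.05 + 23.55 = 177.6 kPa.

q_ult ≈ 178 kPa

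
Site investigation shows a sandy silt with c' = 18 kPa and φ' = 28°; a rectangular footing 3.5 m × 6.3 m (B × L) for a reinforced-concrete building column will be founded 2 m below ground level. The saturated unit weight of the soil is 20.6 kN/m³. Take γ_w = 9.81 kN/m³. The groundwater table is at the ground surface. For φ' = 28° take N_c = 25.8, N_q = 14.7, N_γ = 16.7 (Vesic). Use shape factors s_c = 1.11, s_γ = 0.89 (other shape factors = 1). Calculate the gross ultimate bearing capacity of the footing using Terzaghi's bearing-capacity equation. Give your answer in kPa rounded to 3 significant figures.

Water table at ground surface, so effective unit weight γ' = 20.6 − 9.81 = 10.79 kN/m³ is used throughout; overburden q = 10.79 × 2 = 21.58 kPa; the same γ' applies in the ½γBN_γ term.
Cohesion term c·N_c·s_c = 18 × 25.8 × 1.11 = 515.48 kPa; surcharge term q·N_q = 21.58 × 14.7 = 317.23 kPa; self-weight term 0.5·γ·B·N_γ·s_γ = 0.5 × 10.79 × 3.5 × 16.7 × 0.89 = 280.65 kPa.
q_ult = 515.48 + 317.23 + 280.65 = 1113.4 kPa.

q_ult ≈ 1110 kPa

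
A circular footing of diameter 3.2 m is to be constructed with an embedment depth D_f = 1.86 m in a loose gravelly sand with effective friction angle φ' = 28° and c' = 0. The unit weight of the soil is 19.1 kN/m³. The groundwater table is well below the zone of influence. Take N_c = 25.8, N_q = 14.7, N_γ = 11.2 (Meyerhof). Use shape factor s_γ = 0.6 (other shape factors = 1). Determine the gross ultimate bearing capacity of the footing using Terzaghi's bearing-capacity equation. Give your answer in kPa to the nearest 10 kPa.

q = γ·D_f = 19.1 × 1.86 = 35.526 kPa.
q·N_q = 35.526 × 14.7 = 522.23 kPa
0.5·γ·B·N_γ·s_γ = 0.5 × 19.1 × 3.2 × 11.2 × 0.6 = 205.36 kPa
q_ult = 522.23 + 205.36 = 727.6 kPa.

q_ult ≈ 730 kPa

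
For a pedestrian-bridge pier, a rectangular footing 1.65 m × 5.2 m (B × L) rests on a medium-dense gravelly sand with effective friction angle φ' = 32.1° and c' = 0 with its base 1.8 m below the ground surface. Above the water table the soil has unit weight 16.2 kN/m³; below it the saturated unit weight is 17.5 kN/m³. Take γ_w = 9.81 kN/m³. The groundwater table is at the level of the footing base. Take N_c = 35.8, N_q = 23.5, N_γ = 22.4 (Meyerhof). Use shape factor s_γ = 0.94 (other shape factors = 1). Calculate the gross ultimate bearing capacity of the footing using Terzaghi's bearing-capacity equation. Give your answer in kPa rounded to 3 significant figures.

q_ult ≈ 819 kPa

q = γ·D_f = 16.2 × 1.8 = 29.16 kPa.
For the ½γBN_γ term take γ' = 17.5 − 9.81 = 7.69 kN/m³ (soil below base is submerged).
q·N_q = 29.16 × 23.5 = 685.26 kPa
0.5·γ·B·N_γ·s_γ = 0.5 × 7.69 × 1.65 × 22.4 × 0.94 = 133.58 kPa
q_ult = 685.26 + 133.58 = 818.84 kPa.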